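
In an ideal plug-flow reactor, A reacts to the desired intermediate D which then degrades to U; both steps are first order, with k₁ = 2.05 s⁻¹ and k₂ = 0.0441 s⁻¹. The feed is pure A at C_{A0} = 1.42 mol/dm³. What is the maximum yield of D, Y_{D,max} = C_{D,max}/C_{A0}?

For a first-order series the maximum intermediate yield is C_{D,max}/C_{A0} = (k₁/k₂)^[k₂/(k₂−k₁)].
= (2.05/0.0441)^(0.0441/(0.0441−2.05)) = (46.49)^(-0.02199) = 0.9191.

0.919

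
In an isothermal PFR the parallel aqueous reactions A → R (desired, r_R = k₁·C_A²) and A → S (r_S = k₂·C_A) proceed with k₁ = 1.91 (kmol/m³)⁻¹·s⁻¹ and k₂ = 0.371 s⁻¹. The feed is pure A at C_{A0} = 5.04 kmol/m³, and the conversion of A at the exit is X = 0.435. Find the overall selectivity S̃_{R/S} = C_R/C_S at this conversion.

C_A = C_{A0}(1−X) = 2.848 kmol/m³.
Along a PFR/batch, dC_S/dC_A = −r_S/(r_R+r_S) = −k₂/(k₂+k₁·C_A).
Integrating from C_{A0} to C_A: C_S = (0.371/1.91)·ln[(0.371+1.91·5.04)/(0.371+1.91·2.85)] = 0.1942·ln(9.997/5.810) = 0.1054 kmol/m³.
Then C_R = (C_{A0}−C_A) − C_S = 2.192 − 0.1054 = 2.087 kmol/m³.
S̃_{R/S} = C_R/C_S = 2.087/0.1054 = 19.8.

19.8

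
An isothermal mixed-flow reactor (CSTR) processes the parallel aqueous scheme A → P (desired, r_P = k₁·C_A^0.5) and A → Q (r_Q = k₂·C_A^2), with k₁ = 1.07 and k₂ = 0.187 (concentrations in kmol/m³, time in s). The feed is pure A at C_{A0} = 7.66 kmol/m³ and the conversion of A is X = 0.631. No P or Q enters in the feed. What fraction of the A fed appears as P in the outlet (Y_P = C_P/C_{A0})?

Exit C_A = C_{A0}(1−X) = 7.66×0.369 = 2.827 kmol/m³.
Rates in a CSTR are evaluated at the outlet concentration: r_P = 1.07×2.827^0.5 = 1.799, r_Q = 0.187×2.827^2 = 1.494.
Fraction of consumed A going to P: r_P/(r_P+r_Q) = 0.5463.
C_P = 0.5463·C_{A0}·X = 0.5463×7.66×0.631 = 2.64 kmol/m³; Y_P = C_P/C_{A0} = 0.345.

0.345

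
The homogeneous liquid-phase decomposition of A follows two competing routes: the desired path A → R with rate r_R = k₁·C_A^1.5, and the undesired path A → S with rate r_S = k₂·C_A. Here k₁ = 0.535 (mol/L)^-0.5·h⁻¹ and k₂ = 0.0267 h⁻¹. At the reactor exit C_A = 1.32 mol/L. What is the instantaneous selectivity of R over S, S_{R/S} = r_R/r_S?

23.0

S_{R/S} = r_R/r_S = (k₁·C_A^1.5)/(k₂·C_A) = (k₁/k₂)·C_A^0.5.
= (0.535×1.320^1.5) / (0.0267×1.320) = 0.8114/0.03524 = 23.0.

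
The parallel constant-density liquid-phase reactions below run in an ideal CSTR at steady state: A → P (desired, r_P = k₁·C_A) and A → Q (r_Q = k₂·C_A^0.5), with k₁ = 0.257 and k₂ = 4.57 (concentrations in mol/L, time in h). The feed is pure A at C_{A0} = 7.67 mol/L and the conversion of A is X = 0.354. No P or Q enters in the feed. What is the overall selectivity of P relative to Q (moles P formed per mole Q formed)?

Exit C_A = C_{A0}(1−X) = 7.67×0.646 = 4.955 mol/L.
A CSTR operates uniformly at the exit composition, giving r_P = 1.273 and r_Q = 10.17 (each k·C_A^n at C_A = 4.955).
Overall selectivity = C_P/C_Q = r_Pτ/(r_Qτ) = r_P/r_Q = 0.125.

0.125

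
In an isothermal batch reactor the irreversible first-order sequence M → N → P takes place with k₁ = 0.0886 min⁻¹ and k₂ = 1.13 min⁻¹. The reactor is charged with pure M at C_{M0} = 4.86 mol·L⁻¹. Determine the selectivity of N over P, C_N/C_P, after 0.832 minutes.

1.81

Solving the coupled first-order balances gives C_N(t) = [k₁/(k₂−k₁)]·C_{M0}·(e^(−k₁t) − e^(−k₂t)).
e^(−k₁t) = e^(−0.0886×0.832) = e^(−0.07372) = 0.9289; e^(−k₂t) = e^(−0.9402) = 0.3906.
C_N = 0.0886×4.86/(1.13−0.0886) × (0.9289−0.3906) = 0.4135×0.5384 = 0.2226 mol·L⁻¹.
C_M = C_{M0}e^(−k₁t) = 4.515 mol·L⁻¹, so C_P = C_{M0}−C_M−C_N = 0.1228 mol·L⁻¹; C_N/C_P = 1.81.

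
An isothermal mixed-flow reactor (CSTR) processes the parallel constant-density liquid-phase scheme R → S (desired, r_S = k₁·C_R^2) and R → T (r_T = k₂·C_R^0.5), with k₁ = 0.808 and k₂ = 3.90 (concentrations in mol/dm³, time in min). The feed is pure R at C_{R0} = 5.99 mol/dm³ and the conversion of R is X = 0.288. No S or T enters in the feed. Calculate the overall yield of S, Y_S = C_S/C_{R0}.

Exit C_R = C_{R0}(1−X) = 5.99×0.712 = 4.265 mol/dm³.
A CSTR operates uniformly at the exit composition, giving r_S = 14.70 and r_T = 8.054 (each k·C_R^n at C_R = 4.265).
Fraction of consumed R going to S: r_S/(r_S+r_T) = 0.6460.
C_S = 0.6460·C_{R0}·X = 0.6460×5.99×0.288 = 1.11 mol/dm³; Y_S = C_S/C_{R0} = 0.186.

0.186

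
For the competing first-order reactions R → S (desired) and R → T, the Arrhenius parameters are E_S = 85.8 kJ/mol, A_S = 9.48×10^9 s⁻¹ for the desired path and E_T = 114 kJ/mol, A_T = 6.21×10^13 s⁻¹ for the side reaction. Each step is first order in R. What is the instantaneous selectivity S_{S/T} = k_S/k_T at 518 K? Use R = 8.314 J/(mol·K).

Since both paths have the same order in R, the concentration cancels and S_{S/T} = k_S/k_T = (A_S/A_T)·exp[(E_T−E_S)/(RT)].
(E_T−E_S)/(RT) = (114−85.8)×10³/(8.314×518) = 28200/4307 = 6.548.
k_S/k_T = (9.48×10^9/6.21×10^13)·exp(6.548) = 1.527×10^-4 × 697.9 = 0.107.
Since E_S < E_T, lowering the temperature improves selectivity toward S.

0.107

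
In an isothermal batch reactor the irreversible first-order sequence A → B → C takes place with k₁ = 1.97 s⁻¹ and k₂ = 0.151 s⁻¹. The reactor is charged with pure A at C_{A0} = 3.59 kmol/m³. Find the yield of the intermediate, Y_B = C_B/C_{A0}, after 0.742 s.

0.717

The intermediate concentration in a first-order A→B→C sequence is C_B = k₁C_{A0}(e^(−k₁t) − e^(−k₂t))/(k₂−k₁).
e^(−k₁t) = e^(−1.97×0.742) = e^(−1.462) = 0.2318; e^(−k₂t) = e^(−0.1120) = 0.8940.
C_B = 1.97×3.59/(0.151−1.97) × (0.2318−0.8940) = (-3.888)×(-0.6622) = 2.575 kmol/m³.
Y_B = C_B/C_{A0} = 2.575/3.59 = 0.717.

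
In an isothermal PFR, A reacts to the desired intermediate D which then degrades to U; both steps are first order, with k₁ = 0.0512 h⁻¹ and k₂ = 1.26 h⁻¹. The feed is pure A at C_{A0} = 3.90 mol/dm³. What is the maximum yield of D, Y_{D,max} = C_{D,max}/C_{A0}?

For a first-order series the maximum intermediate yield is C_{D,max}/C_{A0} = (k₁/k₂)^[k₂/(k₂−k₁)].
= (0.0512/1.26)^(1.26/(1.26−0.0512)) = (0.04063)^(1.042) = 0.03548.

0.0355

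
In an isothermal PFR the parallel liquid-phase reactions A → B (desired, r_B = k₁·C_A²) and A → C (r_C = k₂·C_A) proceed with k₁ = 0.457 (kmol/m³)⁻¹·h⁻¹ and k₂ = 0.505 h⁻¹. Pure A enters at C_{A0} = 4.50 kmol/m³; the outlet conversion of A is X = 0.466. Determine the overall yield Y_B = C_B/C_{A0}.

0.351

C_A = C_{A0}(1−X) = 2.403 kmol/m³.
Along a PFR/batch, dC_C/dC_A = −r_C/(r_B+r_C) = −k₂/(k₂+k₁·C_A).
Integrating from C_{A0} to C_A: C_C = (0.505/0.457)·ln[(0.505+0.457·4.50)/(0.505+0.457·2.40)] = 1.105·ln(2.562/1.603) = 0.5178 kmol/m³.
Then C_B = (C_{A0}−C_A) − C_C = 2.097 − 0.5178 = 1.579 kmol/m³.
Y_B = C_B/C_{A0} = 1.579/4.50 = 0.351.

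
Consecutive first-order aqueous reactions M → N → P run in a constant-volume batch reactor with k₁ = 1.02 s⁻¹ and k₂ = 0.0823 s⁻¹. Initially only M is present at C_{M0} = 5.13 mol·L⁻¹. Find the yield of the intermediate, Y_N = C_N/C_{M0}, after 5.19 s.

0.704

For first-order series with pure M initially, C_N(t) = k₁C_{M0}/(k₂−k₁)·(e^(−k₁t) − e^(−k₂t)).
e^(−k₁t) = e^(−1.02×5.19) = e^(−5.294) = 0.005023; e^(−k₂t) = e^(−0.4271) = 0.6524.
C_N = 1.02×5.13/(0.0823−1.02) × (0.005023−0.6524) = (-5.580)×(-0.6474) = 3.612 mol·L⁻¹.
Y_N = C_N/C_{M0} = 3.612/5.13 = 0.704.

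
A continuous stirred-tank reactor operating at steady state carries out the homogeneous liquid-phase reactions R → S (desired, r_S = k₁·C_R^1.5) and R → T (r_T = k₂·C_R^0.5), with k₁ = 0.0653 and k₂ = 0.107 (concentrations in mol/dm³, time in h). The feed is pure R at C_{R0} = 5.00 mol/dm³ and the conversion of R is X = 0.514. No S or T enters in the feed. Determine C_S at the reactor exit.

1.53 mol/dm³

Exit C_R = C_{R0}(1−X) = 5.00×0.486 = 2.430 mol/dm³.
A CSTR operates uniformly at the exit composition, giving r_S = 0.2474 and r_T = 0.1668 (each k·C_R^n at C_R = 2.430).
Fraction of consumed R going to S: r_S/(r_S+r_T) = 0.5973.
C_S = 0.5973·C_{R0}·X = 0.5973×5.00×0.514 = 1.53 mol/dm³.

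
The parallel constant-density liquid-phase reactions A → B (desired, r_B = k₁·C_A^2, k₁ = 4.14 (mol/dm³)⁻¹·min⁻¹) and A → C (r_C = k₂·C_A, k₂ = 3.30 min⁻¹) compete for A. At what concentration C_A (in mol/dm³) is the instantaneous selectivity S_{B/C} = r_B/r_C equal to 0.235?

0.187 mol/dm³

S_{B/C} = (k₁/k₂)·C_A ⇒ C_A = S·k₂/k₁.
= 0.235×3.30/4.14 = 0.187 mol/dm³.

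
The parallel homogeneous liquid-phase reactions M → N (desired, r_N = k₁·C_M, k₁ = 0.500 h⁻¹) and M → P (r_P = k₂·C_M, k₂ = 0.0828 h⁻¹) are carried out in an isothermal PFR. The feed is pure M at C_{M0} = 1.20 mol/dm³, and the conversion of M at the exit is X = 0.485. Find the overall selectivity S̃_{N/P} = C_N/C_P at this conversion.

6.04

C_M = C_{M0}(1−X) = 0.6180 mol/dm³.
Both paths are first order in M, so the instantaneous fraction to N is constant: dC_N/d(−C_M) = k₁/(k₁+k₂) = 0.8579.
C_N = 0.8579·(C_{M0}−C_M) = 0.8579×0.5820 = 0.499 mol/dm³.
C_P = (C_{M0}−C_M)−C_N = 0.08269 mol/dm³; S̃_{N/P} = 0.4993/0.08269 = 6.04.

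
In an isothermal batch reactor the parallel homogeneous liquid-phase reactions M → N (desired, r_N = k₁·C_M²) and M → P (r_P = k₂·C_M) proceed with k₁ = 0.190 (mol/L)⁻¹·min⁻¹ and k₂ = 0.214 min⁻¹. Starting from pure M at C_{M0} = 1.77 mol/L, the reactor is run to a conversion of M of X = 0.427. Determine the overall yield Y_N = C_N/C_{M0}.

0.235

C_M = C_{M0}(1−X) = 1.014 mol/L.
Along a PFR/batch, dC_P/dC_M = −r_P/(r_N+r_P) = −k₂/(k₂+k₁·C_M).
Integrating from C_{M0} to C_M: C_P = (0.214/0.190)·ln[(0.214+0.190·1.77)/(0.214+0.190·1.01)] = 1.126·ln(0.5503/0.4067) = 0.3406 mol/L.
Then C_N = (C_{M0}−C_M) − C_P = 0.7558 − 0.3406 = 0.4152 mol/L.
Y_N = C_N/C_{M0} = 0.4152/1.77 = 0.235.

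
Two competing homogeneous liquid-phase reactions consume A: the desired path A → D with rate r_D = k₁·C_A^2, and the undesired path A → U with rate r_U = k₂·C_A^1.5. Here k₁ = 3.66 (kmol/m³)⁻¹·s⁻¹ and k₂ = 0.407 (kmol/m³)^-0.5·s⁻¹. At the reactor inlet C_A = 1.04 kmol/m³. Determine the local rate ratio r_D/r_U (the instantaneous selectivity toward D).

S_{D/U} = r_D/r_U = (k₁·C_A^2)/(k₂·C_A^1.5) = (k₁/k₂)·C_A^0.5.
= (3.66×1.040^2) / (0.407×1.040^1.5) = 3.959/0.4317 = 9.17.
Since the desired path is higher order in A, keeping C_A high (PFR or concentrated feed) favours D.

9.17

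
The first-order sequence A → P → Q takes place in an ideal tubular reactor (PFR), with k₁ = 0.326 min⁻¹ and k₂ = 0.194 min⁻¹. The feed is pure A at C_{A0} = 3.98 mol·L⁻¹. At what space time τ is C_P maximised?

3.93 min

For first-order series the maximum of C_P occurs at τ_opt = ln(k₂/k₁)/(k₂−k₁).
= ln(0.194/0.326)/(0.194−0.326) = ln(0.5951)/-0.1320 = -0.5190/-0.1320 = 3.93 min.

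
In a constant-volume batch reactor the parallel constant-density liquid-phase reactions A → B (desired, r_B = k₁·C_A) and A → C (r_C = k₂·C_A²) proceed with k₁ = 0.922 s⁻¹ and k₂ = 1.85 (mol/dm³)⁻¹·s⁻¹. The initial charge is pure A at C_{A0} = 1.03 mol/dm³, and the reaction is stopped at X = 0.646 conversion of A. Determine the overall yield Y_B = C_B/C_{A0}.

C_A = C_{A0}(1−X) = 0.3646 mol/dm³.
Along a PFR/batch, dC_B/dC_A = −r_B/(r_B+r_C) = −k₁/(k₁+k₂·C_A).
Integrating from C_{A0} to C_A: C_B = (0.922/1.85)·ln[(0.922+1.85·1.03)/(0.922+1.85·0.365)] = 0.4984·ln(2.828/1.597) = 0.2848 mol/dm³.
Y_B = C_B/C_{A0} = 0.2848/1.03 = 0.277.

0.277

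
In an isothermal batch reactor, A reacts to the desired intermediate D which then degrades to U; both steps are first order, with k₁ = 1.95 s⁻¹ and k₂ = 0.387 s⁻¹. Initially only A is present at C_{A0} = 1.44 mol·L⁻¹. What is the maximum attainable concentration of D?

Evaluating C_D at t_opt = ln(k₂/k₁)/(k₂−k₁) gives C_{D,max}/C_{A0} = (k₁/k₂)^[k₂/(k₂−k₁)].
= (1.95/0.387)^(0.387/(0.387−1.95)) = (5.039)^(-0.2476) = 0.6700.
C_{D,max} = 0.6700×1.44 = 0.965 mol·L⁻¹.

0.965 mol·L⁻¹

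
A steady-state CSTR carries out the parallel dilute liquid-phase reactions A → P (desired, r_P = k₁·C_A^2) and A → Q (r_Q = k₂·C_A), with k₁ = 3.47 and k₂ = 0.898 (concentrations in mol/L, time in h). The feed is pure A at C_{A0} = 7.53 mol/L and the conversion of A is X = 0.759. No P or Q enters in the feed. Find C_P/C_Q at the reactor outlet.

7.01

Exit C_A = C_{A0}(1−X) = 7.53×0.241 = 1.815 mol/L.
A CSTR operates uniformly at the exit composition, giving r_P = 11.43 and r_Q = 1.630 (each k·C_A^n at C_A = 1.815).
Overall selectivity = C_P/C_Q = r_Pτ/(r_Qτ) = r_P/r_Q = 7.01.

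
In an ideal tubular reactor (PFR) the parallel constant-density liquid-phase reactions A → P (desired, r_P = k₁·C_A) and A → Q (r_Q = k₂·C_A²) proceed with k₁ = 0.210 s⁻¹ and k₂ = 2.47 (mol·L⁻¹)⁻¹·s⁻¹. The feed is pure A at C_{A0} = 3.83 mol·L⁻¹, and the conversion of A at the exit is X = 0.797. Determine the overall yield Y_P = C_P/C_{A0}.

C_A = C_{A0}(1−X) = 0.7775 mol·L⁻¹.
Along a PFR/batch, dC_P/dC_A = −r_P/(r_P+r_Q) = −k₁/(k₁+k₂·C_A).
Integrating from C_{A0} to C_A: C_P = (0.210/2.47)·ln[(0.210+2.47·3.83)/(0.210+2.47·0.777)] = 0.08502·ln(9.670/2.130) = 0.1286 mol·L⁻¹.
Y_P = C_P/C_{A0} = 0.1286/3.83 = 0.0336.

0.0336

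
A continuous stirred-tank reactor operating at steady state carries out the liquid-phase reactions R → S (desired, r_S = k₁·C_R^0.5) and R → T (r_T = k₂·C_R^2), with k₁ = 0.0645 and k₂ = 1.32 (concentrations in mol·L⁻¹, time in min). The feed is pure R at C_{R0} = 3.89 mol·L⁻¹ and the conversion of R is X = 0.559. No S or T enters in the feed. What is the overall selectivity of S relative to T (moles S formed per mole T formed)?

0.0217

Exit C_R = C_{R0}(1−X) = 3.89×0.441 = 1.715 mol·L⁻¹.
A CSTR operates uniformly at the exit composition, giving r_S = 0.08448 and r_T = 3.885 (each k·C_R^n at C_R = 1.715).
Overall selectivity = C_S/C_T = r_Sτ/(r_Tτ) = r_S/r_T = 0.0217.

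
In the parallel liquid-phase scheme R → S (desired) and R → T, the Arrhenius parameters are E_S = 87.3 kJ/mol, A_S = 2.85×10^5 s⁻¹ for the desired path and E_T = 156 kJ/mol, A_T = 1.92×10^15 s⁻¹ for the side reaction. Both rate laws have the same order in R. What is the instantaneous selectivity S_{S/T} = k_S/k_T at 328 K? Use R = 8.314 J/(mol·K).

Since both paths have the same order in R, the concentration cancels and S_{S/T} = k_S/k_T = (A_S/A_T)·exp[(E_T−E_S)/(RT)].
(E_T−E_S)/(RT) = (156−87.3)×10³/(8.314×328) = 68700/2727 = 25.19.
k_S/k_T = (2.85×10^5/1.92×10^15)·exp(25.19) = 1.484×10^-10 × 8.730×10^10 = 13.0.

13.0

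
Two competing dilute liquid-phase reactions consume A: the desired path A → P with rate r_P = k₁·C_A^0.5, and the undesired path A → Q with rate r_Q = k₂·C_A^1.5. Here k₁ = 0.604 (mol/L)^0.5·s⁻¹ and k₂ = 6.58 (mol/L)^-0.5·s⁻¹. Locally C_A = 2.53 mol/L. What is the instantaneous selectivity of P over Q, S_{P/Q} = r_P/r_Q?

S_{P/Q} = r_P/r_Q = (k₁·C_A^0.5)/(k₂·C_A^1.5) = (k₁/k₂)·C_A⁻¹.
= (0.604×2.530^0.5) / (6.58×2.530^1.5) = 0.9607/26.48 = 0.0363.
The undesired path is higher order in A, so low C_A (CSTR or dilute feed) favours P.

0.0363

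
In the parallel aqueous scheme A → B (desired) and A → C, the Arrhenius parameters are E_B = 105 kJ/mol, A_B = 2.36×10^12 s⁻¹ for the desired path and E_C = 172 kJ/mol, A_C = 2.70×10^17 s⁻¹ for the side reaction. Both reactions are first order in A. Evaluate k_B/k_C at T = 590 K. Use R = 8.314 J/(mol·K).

k_B/k_C = (A_B/A_C)·exp[−(E_B−E_C)/(RT)] = (A_B/A_C)·exp[(E_C−E_B)/(RT)].
(E_C−E_B)/(RT) = (172−105)×10³/(8.314×590) = 67000/4905 = 13.66.
k_B/k_C = (2.36×10^12/2.70×10^17)·exp(13.66) = 8.741×10^-6 × 8.550×10^5 = 7.47.
Since E_B < E_C, lowering the temperature improves selectivity toward B.

7.47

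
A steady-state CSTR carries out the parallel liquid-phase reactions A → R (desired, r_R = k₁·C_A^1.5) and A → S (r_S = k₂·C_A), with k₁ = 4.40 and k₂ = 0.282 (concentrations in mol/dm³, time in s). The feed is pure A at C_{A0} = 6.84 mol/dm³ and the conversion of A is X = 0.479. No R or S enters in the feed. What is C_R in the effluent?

3.17 mol/dm³

Exit C_A = C_{A0}(1−X) = 6.84×0.521 = 3.564 mol/dm³.
In a CSTR the entire volume is at exit conditions, so r_R = 4.40×3.564^1.5 = 29.60 and r_S = 0.282×3.564 = 1.005.
Fraction of consumed A going to R: r_R/(r_R+r_S) = 0.9672.
C_R = 0.9672·C_{A0}·X = 0.9672×6.84×0.479 = 3.17 mol/dm³.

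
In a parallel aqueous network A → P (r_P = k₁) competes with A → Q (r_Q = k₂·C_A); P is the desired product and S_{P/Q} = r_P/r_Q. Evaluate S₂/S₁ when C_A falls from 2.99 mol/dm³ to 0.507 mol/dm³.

S_{P/Q} = (k₁/k₂)·C_A⁻¹, so S₂/S₁ = (C_{A,2}/C_{A,1})⁻¹.
= 2.99/0.507 = 5.90.

5.90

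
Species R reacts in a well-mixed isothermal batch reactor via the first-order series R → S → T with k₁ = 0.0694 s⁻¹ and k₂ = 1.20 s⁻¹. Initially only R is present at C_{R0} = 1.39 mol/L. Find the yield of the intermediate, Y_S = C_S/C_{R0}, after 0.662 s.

The intermediate concentration in a first-order A→B→C sequence is C_S = k₁C_{R0}(e^(−k₁t) − e^(−k₂t))/(k₂−k₁).
e^(−k₁t) = e^(−0.0694×0.662) = e^(−0.04594) = 0.9551; e^(−k₂t) = e^(−0.7944) = 0.4519.
C_S = 0.0694×1.39/(1.20−0.0694) × (0.9551−0.4519) = 0.08532×0.5032 = 0.04294 mol/L.
Y_S = C_S/C_{R0} = 0.04294/1.39 = 0.0309.

0.0309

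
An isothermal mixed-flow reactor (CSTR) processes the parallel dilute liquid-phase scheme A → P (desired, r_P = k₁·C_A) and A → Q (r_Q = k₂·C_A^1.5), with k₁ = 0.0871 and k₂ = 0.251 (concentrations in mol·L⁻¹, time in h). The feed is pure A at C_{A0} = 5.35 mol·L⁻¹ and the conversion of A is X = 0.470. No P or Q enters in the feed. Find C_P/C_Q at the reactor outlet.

0.206

Exit C_A = C_{A0}(1−X) = 5.35×0.530 = 2.836 mol·L⁻¹.
Rates in a CSTR are evaluated at the outlet concentration: r_P = 0.0871×2.836 = 0.2470, r_Q = 0.251×2.836^1.5 = 1.198.
Overall selectivity = C_P/C_Q = r_Pτ/(r_Qτ) = r_P/r_Q = 0.206.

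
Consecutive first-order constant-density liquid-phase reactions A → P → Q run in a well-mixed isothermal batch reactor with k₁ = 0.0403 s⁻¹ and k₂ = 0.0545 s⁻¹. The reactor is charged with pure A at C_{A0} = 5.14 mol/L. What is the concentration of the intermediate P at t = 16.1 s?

Solving the coupled first-order balances gives C_P(t) = [k₁/(k₂−k₁)]·C_{A0}·(e^(−k₁t) − e^(−k₂t)).
e^(−k₁t) = e^(−0.0403×16.1) = e^(−0.6488) = 0.5227; e^(−k₂t) = e^(−0.8775) = 0.4158.
C_P = 0.0403×5.14/(0.0545−0.0403) × (0.5227−0.4158) = 14.59×0.1068 = 1.558 mol/L.

1.56 mol/L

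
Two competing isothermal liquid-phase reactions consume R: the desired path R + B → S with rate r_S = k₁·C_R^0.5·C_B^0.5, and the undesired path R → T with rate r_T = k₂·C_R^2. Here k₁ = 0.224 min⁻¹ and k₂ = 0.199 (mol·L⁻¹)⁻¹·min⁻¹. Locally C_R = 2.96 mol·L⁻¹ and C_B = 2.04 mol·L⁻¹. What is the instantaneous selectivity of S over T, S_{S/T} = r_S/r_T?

0.316

S_{S/T} = r_S/r_T = (k₁·C_R^0.5·C_B^0.5)/(k₂·C_R^2) = (k₁/k₂)·C_R^-1.5·C_B^0.5.
= (0.224×2.960^0.5×2.040^0.5) / (0.199×2.960^2) = 0.5504/1.744 = 0.316.
The undesired path is higher order in R, so low C_R (CSTR or dilute feed) favours S.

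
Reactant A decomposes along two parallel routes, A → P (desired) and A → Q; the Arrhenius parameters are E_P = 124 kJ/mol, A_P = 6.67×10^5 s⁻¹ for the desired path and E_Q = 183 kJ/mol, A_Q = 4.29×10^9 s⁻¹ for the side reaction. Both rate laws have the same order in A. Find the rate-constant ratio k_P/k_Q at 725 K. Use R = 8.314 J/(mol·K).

With equal orders, S_{P/Q} = k_P/k_Q = (A_P/A_Q)·exp[(E_Q−E_P)/(RT)].
(E_Q−E_P)/(RT) = (183−124)×10³/(8.314×725) = 59000/6028 = 9.788.
k_P/k_Q = (6.67×10^5/4.29×10^9)·exp(9.788) = 1.555×10^-4 × 17823 = 2.77.

2.77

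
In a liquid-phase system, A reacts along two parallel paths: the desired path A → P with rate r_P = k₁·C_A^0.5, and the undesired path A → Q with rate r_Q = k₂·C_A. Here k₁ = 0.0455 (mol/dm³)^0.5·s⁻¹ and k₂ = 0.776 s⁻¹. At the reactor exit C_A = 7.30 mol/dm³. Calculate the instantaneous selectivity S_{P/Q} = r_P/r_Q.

0.0217

S_{P/Q} = r_P/r_Q = (k₁·C_A^0.5)/(k₂·C_A) = (k₁/k₂)·C_A^-0.5.
= (0.0455×7.300^0.5) / (0.776×7.300) = 0.1229/5.665 = 0.0217.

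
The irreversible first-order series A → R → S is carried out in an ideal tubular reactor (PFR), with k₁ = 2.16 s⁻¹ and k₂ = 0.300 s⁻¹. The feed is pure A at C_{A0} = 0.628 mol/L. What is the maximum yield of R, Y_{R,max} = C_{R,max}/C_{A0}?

For a first-order series the maximum intermediate yield is C_{R,max}/C_{A0} = (k₁/k₂)^[k₂/(k₂−k₁)].
= (2.16/0.300)^(0.300/(0.300−2.16)) = (7.200)^(-0.1613) = 0.7273.

0.727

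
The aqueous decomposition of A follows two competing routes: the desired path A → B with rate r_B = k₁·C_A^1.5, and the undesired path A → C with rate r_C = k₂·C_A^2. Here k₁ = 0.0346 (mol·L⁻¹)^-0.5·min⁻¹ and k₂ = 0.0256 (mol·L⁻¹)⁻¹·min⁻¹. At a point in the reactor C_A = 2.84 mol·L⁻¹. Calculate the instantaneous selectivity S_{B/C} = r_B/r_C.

S_{B/C} = r_B/r_C = (k₁·C_A^1.5)/(k₂·C_A^2) = (k₁/k₂)·C_A^-0.5.
= (0.0346×2.840^1.5) / (0.0256×2.840^2) = 0.1656/0.2065 = 0.802.
The undesired path is higher order in A, so low C_A (CSTR or dilute feed) favours B.

0.802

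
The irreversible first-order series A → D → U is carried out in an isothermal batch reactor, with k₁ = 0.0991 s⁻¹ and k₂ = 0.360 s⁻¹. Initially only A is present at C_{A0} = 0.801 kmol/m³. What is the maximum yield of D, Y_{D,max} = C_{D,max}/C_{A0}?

0.169

At the optimum, C_{D,max}/C_{A0} = (k₁/k₂)^[k₂/(k₂−k₁)].
= (0.0991/0.360)^(0.360/(0.360−0.0991)) = (0.2753)^(1.380) = 0.1686.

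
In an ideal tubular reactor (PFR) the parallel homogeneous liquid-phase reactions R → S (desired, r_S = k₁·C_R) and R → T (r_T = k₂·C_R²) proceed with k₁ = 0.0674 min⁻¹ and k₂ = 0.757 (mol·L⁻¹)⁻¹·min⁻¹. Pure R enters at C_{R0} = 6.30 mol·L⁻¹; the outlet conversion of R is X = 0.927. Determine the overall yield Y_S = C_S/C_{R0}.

C_R = C_{R0}(1−X) = 0.4599 mol·L⁻¹.
Along a PFR/batch, dC_S/dC_R = −r_S/(r_S+r_T) = −k₁/(k₁+k₂·C_R).
Integrating from C_{R0} to C_R: C_S = (0.0674/0.757)·ln[(0.0674+0.757·6.30)/(0.0674+0.757·0.460)] = 0.08904·ln(4.837/0.4155) = 0.2185 mol·L⁻¹.
Y_S = C_S/C_{R0} = 0.2185/6.30 = 0.0347.

0.0347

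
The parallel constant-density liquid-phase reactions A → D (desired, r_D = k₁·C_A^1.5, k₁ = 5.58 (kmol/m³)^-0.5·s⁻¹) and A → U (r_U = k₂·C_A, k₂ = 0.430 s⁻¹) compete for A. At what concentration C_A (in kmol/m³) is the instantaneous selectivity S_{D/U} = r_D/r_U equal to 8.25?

S_{D/U} = (k₁/k₂)·C_A^0.5 ⇒ C_A = (S·k₂/k₁)^(2).
= (8.25×0.430/5.58)^(2) = (0.6358)^(2) = 0.404 kmol/m³.

0.404 kmol/m³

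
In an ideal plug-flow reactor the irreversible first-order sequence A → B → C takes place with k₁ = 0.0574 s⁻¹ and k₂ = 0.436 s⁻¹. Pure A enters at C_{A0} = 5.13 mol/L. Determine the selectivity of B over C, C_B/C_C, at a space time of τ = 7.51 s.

0.360

Solving the coupled first-order balances gives C_B(τ) = [k₁/(k₂−k₁)]·C_{A0}·(e^(−k₁τ) − e^(−k₂τ)).
e^(−k₁τ) = e^(−0.0574×7.51) = e^(−0.4311) = 0.6498; e^(−k₂τ) = e^(−3.274) = 0.03784.
C_B = 0.0574×5.13/(0.436−0.0574) × (0.6498−0.03784) = 0.7778×0.6120 = 0.4760 mol/L.
C_A = C_{A0}e^(−k₁τ) = 3.334 mol/L, so C_C = C_{A0}−C_A−C_B = 1.321 mol/L; C_B/C_C = 0.360.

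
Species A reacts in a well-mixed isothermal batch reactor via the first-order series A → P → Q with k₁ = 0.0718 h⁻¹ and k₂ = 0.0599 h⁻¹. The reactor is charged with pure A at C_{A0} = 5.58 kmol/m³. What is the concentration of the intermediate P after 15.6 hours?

Solving the coupled first-order balances gives C_P(t) = [k₁/(k₂−k₁)]·C_{A0}·(e^(−k₁t) − e^(−k₂t)).
e^(−k₁t) = e^(−0.0718×15.6) = e^(−1.120) = 0.3263; e^(−k₂t) = e^(−0.9344) = 0.3928.
C_P = 0.0718×5.58/(0.0599−0.0718) × (0.3263−0.3928) = (-33.67)×(-0.06655) = 2.241 kmol/m³.

2.24 kmol/m³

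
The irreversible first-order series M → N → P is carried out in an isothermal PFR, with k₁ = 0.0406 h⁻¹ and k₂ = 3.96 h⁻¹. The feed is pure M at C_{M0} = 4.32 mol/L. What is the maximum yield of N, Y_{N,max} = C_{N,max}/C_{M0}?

0.00978

At the optimum, C_{N,max}/C_{M0} = (k₁/k₂)^[k₂/(k₂−k₁)].
= (0.0406/3.96)^(3.96/(3.96−0.0406)) = (0.01025)^(1.010) = 0.009777.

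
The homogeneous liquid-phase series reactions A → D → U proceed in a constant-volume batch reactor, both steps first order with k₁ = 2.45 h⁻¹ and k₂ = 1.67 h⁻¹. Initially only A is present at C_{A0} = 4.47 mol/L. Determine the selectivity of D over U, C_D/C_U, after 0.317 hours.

Solving the coupled first-order balances gives C_D(t) = [k₁/(k₂−k₁)]·C_{A0}·(e^(−k₁t) − e^(−k₂t)).
e^(−k₁t) = e^(−2.45×0.317) = e^(−0.7767) = 0.4599; e^(−k₂t) = e^(−0.5294) = 0.5890.
C_D = 2.45×4.47/(1.67−2.45) × (0.4599−0.5890) = (-14.04)×(-0.1290) = 1.811 mol/L.
C_A = C_{A0}e^(−k₁t) = 2.056 mol/L, so C_U = C_{A0}−C_A−C_D = 0.6026 mol/L; C_D/C_U = 3.01.

3.01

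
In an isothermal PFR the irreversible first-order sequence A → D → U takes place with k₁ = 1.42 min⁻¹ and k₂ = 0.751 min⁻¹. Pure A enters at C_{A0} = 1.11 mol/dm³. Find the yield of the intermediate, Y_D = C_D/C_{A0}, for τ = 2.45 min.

Solving the coupled first-order balances gives C_D(τ) = [k₁/(k₂−k₁)]·C_{A0}·(e^(−k₁τ) − e^(−k₂τ)).
e^(−k₁τ) = e^(−1.42×2.45) = e^(−3.479) = 0.03084; e^(−k₂τ) = e^(−1.840) = 0.1588.
C_D = 1.42×1.11/(0.751−1.42) × (0.03084−0.1588) = (-2.356)×(-0.1280) = 0.3015 mol/dm³.
Y_D = C_D/C_{A0} = 0.3015/1.11 = 0.272.

0.272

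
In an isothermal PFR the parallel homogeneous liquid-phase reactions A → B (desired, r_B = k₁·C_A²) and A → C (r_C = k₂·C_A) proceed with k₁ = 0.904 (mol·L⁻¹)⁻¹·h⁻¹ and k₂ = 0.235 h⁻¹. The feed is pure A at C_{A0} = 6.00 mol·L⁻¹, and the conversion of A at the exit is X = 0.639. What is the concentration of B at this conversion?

C_A = C_{A0}(1−X) = 2.166 mol·L⁻¹.
Along a PFR/batch, dC_C/dC_A = −r_C/(r_B+r_C) = −k₂/(k₂+k₁·C_A).
Integrating from C_{A0} to C_A: C_C = (0.235/0.904)·ln[(0.235+0.904·6.00)/(0.235+0.904·2.17)] = 0.2600·ln(5.659/2.193) = 0.2464 mol·L⁻¹.
Then C_B = (C_{A0}−C_A) − C_C = 3.834 − 0.2464 = 3.588 mol·L⁻¹.

3.59 mol·L⁻¹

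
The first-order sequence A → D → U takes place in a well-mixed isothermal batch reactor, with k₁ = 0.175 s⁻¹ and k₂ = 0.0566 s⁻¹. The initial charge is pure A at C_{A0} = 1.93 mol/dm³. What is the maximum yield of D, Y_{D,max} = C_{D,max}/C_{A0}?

At the optimum, C_{D,max}/C_{A0} = (k₁/k₂)^[k₂/(k₂−k₁)].
= (0.175/0.0566)^(0.0566/(0.0566−0.175)) = (3.092)^(-0.4780) = 0.5830.

0.583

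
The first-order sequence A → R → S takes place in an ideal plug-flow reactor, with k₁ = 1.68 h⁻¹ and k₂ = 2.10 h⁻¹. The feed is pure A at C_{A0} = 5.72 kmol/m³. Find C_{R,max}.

For a first-order series the maximum intermediate yield is C_{R,max}/C_{A0} = (k₁/k₂)^[k₂/(k₂−k₁)].
= (1.68/2.10)^(2.10/(2.10−1.68)) = (0.8000)^(5.000) = 0.3277.
C_{R,max} = 0.3277×5.72 = 1.87 kmol/m³.

1.87 kmol/m³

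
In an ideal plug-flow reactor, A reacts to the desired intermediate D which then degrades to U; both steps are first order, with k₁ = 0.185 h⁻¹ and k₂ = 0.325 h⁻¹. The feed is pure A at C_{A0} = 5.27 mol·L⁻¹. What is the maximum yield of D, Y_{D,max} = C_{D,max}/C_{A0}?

0.270

Evaluating C_D at τ_opt = ln(k₂/k₁)/(k₂−k₁) gives C_{D,max}/C_{A0} = (k₁/k₂)^[k₂/(k₂−k₁)].
= (0.185/0.325)^(0.325/(0.325−0.185)) = (0.5692)^(2.321) = 0.2703.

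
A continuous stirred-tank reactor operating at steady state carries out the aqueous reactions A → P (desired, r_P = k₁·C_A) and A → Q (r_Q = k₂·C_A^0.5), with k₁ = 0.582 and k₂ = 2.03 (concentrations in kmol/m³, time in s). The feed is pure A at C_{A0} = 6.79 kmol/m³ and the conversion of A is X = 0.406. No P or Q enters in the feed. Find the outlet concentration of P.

Exit C_A = C_{A0}(1−X) = 6.79×0.594 = 4.033 kmol/m³.
In a CSTR the entire volume is at exit conditions, so r_P = 0.582×4.033 = 2.347 and r_Q = 2.03×4.033^0.5 = 4.077.
Fraction of consumed A going to P: r_P/(r_P+r_Q) = 0.3654.
C_P = 0.3654·C_{A0}·X = 0.3654×6.79×0.406 = 1.01 kmol/m³.

1.01 kmol/m³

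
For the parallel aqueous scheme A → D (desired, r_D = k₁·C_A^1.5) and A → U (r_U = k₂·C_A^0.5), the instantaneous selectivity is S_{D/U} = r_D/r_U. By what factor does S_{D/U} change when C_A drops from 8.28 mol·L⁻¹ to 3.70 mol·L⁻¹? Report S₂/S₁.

0.447

S_{D/U} = (k₁/k₂)·C_A, so S₂/S₁ = (C_{A,2}/C_{A,1}).
= 3.70/8.28 = 0.447.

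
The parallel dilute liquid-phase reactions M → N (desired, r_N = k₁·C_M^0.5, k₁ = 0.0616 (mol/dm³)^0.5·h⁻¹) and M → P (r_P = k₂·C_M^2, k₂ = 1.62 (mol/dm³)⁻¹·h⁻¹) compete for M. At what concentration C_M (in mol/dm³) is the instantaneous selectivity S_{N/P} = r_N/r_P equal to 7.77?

0.0288 mol/dm³

S_{N/P} = (k₁/k₂)·C_M^-1.5 ⇒ C_M = (S·k₂/k₁)^(1/(-1.5)).
= (7.77×1.62/0.0616)^(-0.6667) = (204.3)^(-0.6667) = 0.0288 mol/dm³.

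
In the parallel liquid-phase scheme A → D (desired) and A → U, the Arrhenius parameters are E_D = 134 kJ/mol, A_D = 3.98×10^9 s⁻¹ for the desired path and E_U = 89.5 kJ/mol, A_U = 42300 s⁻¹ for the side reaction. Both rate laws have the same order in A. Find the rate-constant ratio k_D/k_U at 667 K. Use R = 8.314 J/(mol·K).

30.8

With equal orders, S_{D/U} = k_D/k_U = (A_D/A_U)·exp[(E_U−E_D)/(RT)].
(E_U−E_D)/(RT) = (89.5−134)×10³/(8.314×667) = -44500/5545 = -8.025.
k_D/k_U = (3.98×10^9/42300)·exp(-8.025) = 94090 × 3.273×10^-4 = 30.8.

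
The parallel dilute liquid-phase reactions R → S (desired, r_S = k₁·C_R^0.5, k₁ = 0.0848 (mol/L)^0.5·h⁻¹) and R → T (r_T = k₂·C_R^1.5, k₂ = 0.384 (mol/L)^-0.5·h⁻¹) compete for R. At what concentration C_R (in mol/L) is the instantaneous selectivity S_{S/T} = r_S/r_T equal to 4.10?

S_{S/T} = (k₁/k₂)·C_R⁻¹ ⇒ C_R = (S·k₂/k₁)^(-1).
= (4.10×0.384/0.0848)^(-1) = (18.57)^(-1) = 0.0539 mol/L.

0.0539 mol/L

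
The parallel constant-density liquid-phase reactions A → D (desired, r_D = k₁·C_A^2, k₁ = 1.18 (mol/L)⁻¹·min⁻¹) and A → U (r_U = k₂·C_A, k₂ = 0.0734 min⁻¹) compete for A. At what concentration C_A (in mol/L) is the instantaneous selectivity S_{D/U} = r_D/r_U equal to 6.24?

0.388 mol/L

S_{D/U} = (k₁/k₂)·C_A ⇒ C_A = S·k₂/k₁.
= 6.24×0.0734/1.18 = 0.388 mol/L.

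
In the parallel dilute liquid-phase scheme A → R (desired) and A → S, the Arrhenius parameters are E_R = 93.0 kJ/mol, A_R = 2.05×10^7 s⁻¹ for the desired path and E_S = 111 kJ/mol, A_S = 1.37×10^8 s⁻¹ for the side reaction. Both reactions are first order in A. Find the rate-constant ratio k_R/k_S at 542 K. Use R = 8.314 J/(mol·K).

k_R/k_S = (A_R/A_S)·exp[−(E_R−E_S)/(RT)] = (A_R/A_S)·exp[(E_S−E_R)/(RT)].
(E_S−E_R)/(RT) = (111−93.0)×10³/(8.314×542) = 18000/4506 = 3.995.
k_R/k_S = (2.05×10^7/1.37×10^8)·exp(3.995) = 0.1496 × 54.30 = 8.13.

8.13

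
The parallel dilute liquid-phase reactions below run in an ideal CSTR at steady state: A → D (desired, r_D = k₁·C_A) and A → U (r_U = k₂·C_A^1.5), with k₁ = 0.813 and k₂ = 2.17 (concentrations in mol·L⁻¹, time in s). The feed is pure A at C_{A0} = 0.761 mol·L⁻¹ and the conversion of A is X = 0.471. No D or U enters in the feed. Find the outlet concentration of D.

0.133 mol·L⁻¹

Exit C_A = C_{A0}(1−X) = 0.761×0.529 = 0.4026 mol·L⁻¹.
Rates in a CSTR are evaluated at the outlet concentration: r_D = 0.813×0.4026 = 0.3273, r_U = 2.17×0.4026^1.5 = 0.5543.
Fraction of consumed A going to D: r_D/(r_D+r_U) = 0.3713.
C_D = 0.3713·C_{A0}·X = 0.3713×0.761×0.471 = 0.133 mol·L⁻¹.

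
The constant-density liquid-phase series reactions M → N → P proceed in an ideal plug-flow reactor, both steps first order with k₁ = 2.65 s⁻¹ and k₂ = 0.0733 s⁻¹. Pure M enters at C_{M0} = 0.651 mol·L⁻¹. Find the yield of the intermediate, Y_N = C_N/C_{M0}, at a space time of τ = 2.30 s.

0.867

For first-order series with pure M initially, C_N(τ) = k₁C_{M0}/(k₂−k₁)·(e^(−k₁τ) − e^(−k₂τ)).
e^(−k₁τ) = e^(−2.65×2.30) = e^(−6.095) = 0.002254; e^(−k₂τ) = e^(−0.1686) = 0.8449.
C_N = 2.65×0.651/(0.0733−2.65) × (0.002254−0.8449) = (-0.6695)×(-0.8426) = 0.5641 mol·L⁻¹.
Y_N = C_N/C_{M0} = 0.5641/0.651 = 0.867.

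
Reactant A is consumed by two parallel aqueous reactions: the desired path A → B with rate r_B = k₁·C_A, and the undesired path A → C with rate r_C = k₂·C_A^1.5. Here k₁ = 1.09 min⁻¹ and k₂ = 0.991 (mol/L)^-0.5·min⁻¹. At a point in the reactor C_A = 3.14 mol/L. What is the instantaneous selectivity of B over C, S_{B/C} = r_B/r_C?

S_{B/C} = r_B/r_C = (k₁·C_A)/(k₂·C_A^1.5) = (k₁/k₂)·C_A^-0.5.
= (1.09×3.140) / (0.991×3.140^1.5) = 3.423/5.514 = 0.621.
The undesired path is higher order in A, so low C_A (CSTR or dilute feed) favours B.

0.621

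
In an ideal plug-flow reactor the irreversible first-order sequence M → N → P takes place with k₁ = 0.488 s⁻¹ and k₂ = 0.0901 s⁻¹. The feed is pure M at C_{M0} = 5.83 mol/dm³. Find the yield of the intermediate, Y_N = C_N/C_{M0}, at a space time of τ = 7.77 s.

0.581

Solving the coupled first-order balances gives C_N(τ) = [k₁/(k₂−k₁)]·C_{M0}·(e^(−k₁τ) − e^(−k₂τ)).
e^(−k₁τ) = e^(−0.488×7.77) = e^(−3.792) = 0.02256; e^(−k₂τ) = e^(−0.7001) = 0.4965.
C_N = 0.488×5.83/(0.0901−0.488) × (0.02256−0.4965) = (-7.150)×(-0.4740) = 3.389 mol/dm³.
Y_N = C_N/C_{M0} = 3.389/5.83 = 0.581.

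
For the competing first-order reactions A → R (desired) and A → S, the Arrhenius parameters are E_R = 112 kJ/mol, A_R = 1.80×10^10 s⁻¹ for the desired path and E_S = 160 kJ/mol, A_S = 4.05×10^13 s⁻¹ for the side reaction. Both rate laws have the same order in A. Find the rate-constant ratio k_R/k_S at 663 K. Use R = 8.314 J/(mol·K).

2.69

With equal orders, S_{R/S} = k_R/k_S = (A_R/A_S)·exp[(E_S−E_R)/(RT)].
(E_S−E_R)/(RT) = (160−112)×10³/(8.314×663) = 48000/5512 = 8.708.
k_R/k_S = (1.80×10^10/4.05×10^13)·exp(8.708) = 4.444×10^-4 × 6051 = 2.69.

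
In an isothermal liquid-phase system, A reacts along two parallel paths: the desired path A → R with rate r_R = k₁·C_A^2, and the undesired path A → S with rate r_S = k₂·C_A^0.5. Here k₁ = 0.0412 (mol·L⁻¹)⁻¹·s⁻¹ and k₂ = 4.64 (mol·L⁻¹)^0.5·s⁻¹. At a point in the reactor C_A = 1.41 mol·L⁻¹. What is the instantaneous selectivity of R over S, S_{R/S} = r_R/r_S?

S_{R/S} = r_R/r_S = (k₁·C_A^2)/(k₂·C_A^0.5) = (k₁/k₂)·C_A^1.5.
= (0.0412×1.410^2) / (4.64×1.410^0.5) = 0.08191/5.510 = 0.0149.
Since the desired path is higher order in A, keeping C_A high (PFR or concentrated feed) favours R.

0.0149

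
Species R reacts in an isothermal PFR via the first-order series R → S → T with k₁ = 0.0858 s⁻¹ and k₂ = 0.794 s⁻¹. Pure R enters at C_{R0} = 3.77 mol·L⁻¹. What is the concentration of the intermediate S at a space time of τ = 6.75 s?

For first-order series with pure R initially, C_S(τ) = k₁C_{R0}/(k₂−k₁)·(e^(−k₁τ) − e^(−k₂τ)).
e^(−k₁τ) = e^(−0.0858×6.75) = e^(−0.5792) = 0.5604; e^(−k₂τ) = e^(−5.360) = 0.004703.
C_S = 0.0858×3.77/(0.794−0.0858) × (0.5604−0.004703) = 0.4567×0.5557 = 0.2538 mol·L⁻¹.

0.254 mol·L⁻¹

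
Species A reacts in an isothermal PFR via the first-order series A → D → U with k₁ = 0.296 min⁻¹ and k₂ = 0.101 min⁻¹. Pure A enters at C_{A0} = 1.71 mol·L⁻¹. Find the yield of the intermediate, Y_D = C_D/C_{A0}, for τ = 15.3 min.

0.307

For first-order series with pure A initially, C_D(τ) = k₁C_{A0}/(k₂−k₁)·(e^(−k₁τ) − e^(−k₂τ)).
e^(−k₁τ) = e^(−0.296×15.3) = e^(−4.529) = 0.01079; e^(−k₂τ) = e^(−1.545) = 0.2132.
C_D = 0.296×1.71/(0.101−0.296) × (0.01079−0.2132) = (-2.596)×(-0.2025) = 0.5255 mol·L⁻¹.
Y_D = C_D/C_{A0} = 0.5255/1.71 = 0.307.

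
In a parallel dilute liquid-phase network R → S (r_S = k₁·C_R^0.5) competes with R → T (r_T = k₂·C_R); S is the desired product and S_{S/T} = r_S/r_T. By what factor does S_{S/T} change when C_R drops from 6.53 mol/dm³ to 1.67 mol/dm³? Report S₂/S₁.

S_{S/T} = (k₁/k₂)·C_R^-0.5, so S₂/S₁ = (C_{R,2}/C_{R,1})^-0.5.
= (1.67/6.53)^(-0.5) = (0.2557)^(-0.5) = 1.98.
Selectivity toward S rises as C_R falls — low-concentration operation is favoured.

1.98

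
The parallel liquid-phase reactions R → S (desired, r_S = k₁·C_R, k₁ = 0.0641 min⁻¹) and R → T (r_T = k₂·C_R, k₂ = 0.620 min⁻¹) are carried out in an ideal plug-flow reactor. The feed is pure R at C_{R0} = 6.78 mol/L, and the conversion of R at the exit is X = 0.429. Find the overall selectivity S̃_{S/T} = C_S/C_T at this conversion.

C_R = C_{R0}(1−X) = 3.871 mol/L.
Both paths are first order in R, so the instantaneous fraction to S is constant: dC_S/d(−C_R) = k₁/(k₁+k₂) = 0.09370.
C_S = 0.09370·(C_{R0}−C_R) = 0.09370×2.909 = 0.273 mol/L.
C_T = (C_{R0}−C_R)−C_S = 2.636 mol/L; S̃_{S/T} = 0.2725/2.636 = 0.103.

0.103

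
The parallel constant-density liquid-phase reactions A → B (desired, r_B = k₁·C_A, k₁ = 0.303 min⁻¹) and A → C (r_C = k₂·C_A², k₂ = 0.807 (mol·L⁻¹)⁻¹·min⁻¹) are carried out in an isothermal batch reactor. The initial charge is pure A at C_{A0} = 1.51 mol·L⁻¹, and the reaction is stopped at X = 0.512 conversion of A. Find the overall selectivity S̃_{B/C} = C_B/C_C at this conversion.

C_A = C_{A0}(1−X) = 0.7369 mol·L⁻¹.
Along a PFR/batch, dC_B/dC_A = −r_B/(r_B+r_C) = −k₁/(k₁+k₂·C_A).
Integrating from C_{A0} to C_A: C_B = (0.303/0.807)·ln[(0.303+0.807·1.51)/(0.303+0.807·0.737)] = 0.3755·ln(1.522/0.8977) = 0.1981 mol·L⁻¹.
C_C = (C_{A0}−C_A)−C_B = 0.5750 mol·L⁻¹; S̃_{B/C} = 0.1981/0.5750 = 0.345.

0.345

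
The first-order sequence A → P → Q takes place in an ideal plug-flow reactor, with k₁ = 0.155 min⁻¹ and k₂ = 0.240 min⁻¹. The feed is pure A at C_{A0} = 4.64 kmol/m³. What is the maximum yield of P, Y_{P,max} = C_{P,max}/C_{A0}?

For a first-order series the maximum intermediate yield is C_{P,max}/C_{A0} = (k₁/k₂)^[k₂/(k₂−k₁)].
= (0.155/0.240)^(0.240/(0.240−0.155)) = (0.6458)^(2.824) = 0.2910.

0.291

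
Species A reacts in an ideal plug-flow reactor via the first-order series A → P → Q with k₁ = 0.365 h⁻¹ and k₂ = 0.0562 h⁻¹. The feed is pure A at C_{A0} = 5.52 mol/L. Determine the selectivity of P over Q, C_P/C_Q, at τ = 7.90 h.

For first-order series with pure A initially, C_P(τ) = k₁C_{A0}/(k₂−k₁)·(e^(−k₁τ) − e^(−k₂τ)).
e^(−k₁τ) = e^(−0.365×7.90) = e^(−2.884) = 0.05594; e^(−k₂τ) = e^(−0.4440) = 0.6415.
C_P = 0.365×5.52/(0.0562−0.365) × (0.05594−0.6415) = (-6.525)×(-0.5855) = 3.820 mol/L.
C_A = C_{A0}e^(−k₁τ) = 0.3088 mol/L, so C_Q = C_{A0}−C_A−C_P = 1.391 mol/L; C_P/C_Q = 2.75.

2.75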